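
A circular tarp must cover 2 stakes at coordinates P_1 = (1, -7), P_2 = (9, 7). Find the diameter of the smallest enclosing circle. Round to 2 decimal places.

16.12

The smallest circle enclosing two points has them as diameter endpoints.
Centre = midpoint = (5, 0); r² = |P_1P_2|²/4 = 260/4 = 65.
Diameter = 2r = 2√65 ≈ 16.12.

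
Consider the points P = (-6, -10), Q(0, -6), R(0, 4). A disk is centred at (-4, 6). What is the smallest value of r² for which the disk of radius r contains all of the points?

260

The required radius is the distance from (-4, 6) to the farthest point.
Squared distances: 260, 160, 20.
Maximum is 260, attained at P.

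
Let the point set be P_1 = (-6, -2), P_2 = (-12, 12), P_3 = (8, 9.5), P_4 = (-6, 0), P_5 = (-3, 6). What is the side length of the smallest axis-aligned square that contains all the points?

The bounding box has width 20 and height 14.
An axis-aligned square enclosing the set must have side ≥ max(width, height).
So the minimum side is max(20, 14) = 20.

20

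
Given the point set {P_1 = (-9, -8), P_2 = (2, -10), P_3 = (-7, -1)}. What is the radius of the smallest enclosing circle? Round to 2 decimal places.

6.39

Side lengths²: P_1P_2² = 125, P_1P_3² = 53, P_2P_3² = 162.
Since P_2P_3² = 162 < 125 + 53 = 178, the triangle is acute, so the smallest enclosing circle is the circumcircle.
Circumcentre = (-53/18, -107/18), r² = 6625/162.
r = √(6625/162) ≈ 6.39.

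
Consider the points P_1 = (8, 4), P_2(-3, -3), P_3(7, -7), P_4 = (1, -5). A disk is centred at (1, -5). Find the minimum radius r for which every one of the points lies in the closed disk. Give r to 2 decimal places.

The required radius is the distance from (1, -5) to the farthest point.
Squared distances: 130, 20, 40, 0.
Maximum is 130, attained at P_1.
r = √130 ≈ 11.40.

11.40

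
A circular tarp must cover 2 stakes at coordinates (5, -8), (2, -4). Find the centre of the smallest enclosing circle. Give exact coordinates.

The smallest circle enclosing two points has them as diameter endpoints.
Centre = midpoint = (3.5, -6); r² = |(5, -8)−(2, -4)|²/4 = 25/4 = 6.25.
Centre = (3.5, -6).

(3.5, -6)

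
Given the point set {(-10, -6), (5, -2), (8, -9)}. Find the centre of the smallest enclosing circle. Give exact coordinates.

(-1, -7.5)

Call the three points A, B, C in the order given.
Side lengths²: AB² = 241, AC² = 333, BC² = 58.
Since AC² = 333 ≥ 241 + 58 = 299, the angle opposite AC is not acute, so the smallest enclosing circle has AC as diameter.
Centre = midpoint of AC = (-1, -7.5), r² = 333/4 = 83.25.
Centre = (-1, -7.5).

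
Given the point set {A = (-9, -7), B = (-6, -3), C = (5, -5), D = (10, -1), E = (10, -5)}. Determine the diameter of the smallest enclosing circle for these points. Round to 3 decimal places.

19.925

The minimum enclosing circle of a finite set is fixed by two of the points (as a diameter) or three (as a circumcircle).
The farthest pair is A–D with squared distance 397. The circle on this segment as diameter has centre (0.5, -4) and r² = 397/4 = 99.25.
Check B: distance² to centre = 43.25 ≤ 99.25, so it lies inside.
All remaining points lie in this disk, and no smaller disk contains both endpoints, so this is the minimum enclosing circle.
Diameter = 2r = 2√(99.25) ≈ 19.925.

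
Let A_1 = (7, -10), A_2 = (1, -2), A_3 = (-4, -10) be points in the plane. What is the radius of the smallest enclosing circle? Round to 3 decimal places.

5.896

Side lengths²: A_1A_2² = 100, A_1A_3² = 121, A_2A_3² = 89.
Since A_1A_3² = 121 < 100 + 89 = 189, the triangle is acute, so the smallest enclosing circle is the circumcircle.
Circumcentre = (1.5, -7.875), r² = 34.765625.
r = √(34.765625) ≈ 5.896.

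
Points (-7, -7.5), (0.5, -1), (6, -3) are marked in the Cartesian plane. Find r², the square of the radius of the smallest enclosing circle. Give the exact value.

Call the three points A, B, C in the order given.
Side lengths²: AB² = 98.5, AC² = 189.25, BC² = 34.25.
Since AC² = 189.25 ≥ 98.5 + 34.25 = 132.75, the angle opposite AC is not acute, so the smallest enclosing circle has AC as diameter.
Centre = midpoint of AC = (-0.5, -5.25), r² = 189.25/4 = 47.3125.

47.3125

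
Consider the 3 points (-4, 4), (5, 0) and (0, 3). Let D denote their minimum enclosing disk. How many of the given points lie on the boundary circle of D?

Call the three points A, B, C in the order given.
Side lengths²: AB² = 97, AC² = 17, BC² = 34.
Since AB² = 97 ≥ 34 + 17 = 51, the angle opposite AB is not acute, so the smallest enclosing circle has AB as diameter.
Centre = midpoint of AB = (0.5, 2), r² = 97/4 = 24.25.
The points at distance exactly r from the centre are (-4, 4), (5, 0) — 2 points.

2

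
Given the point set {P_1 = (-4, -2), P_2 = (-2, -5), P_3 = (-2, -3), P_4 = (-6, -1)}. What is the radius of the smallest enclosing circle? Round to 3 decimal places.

2.828

A smallest enclosing disk is always determined by at most three of the input points on its boundary.
The farthest pair is P_2–P_4 with squared distance 32. The circle on this segment as diameter has centre (-4, -3) and r² = 32/4 = 8.
Check P_1: distance² to centre = 1 ≤ 8, so it lies inside.
All remaining points lie in this disk, and no smaller disk contains both endpoints, so this is the minimum enclosing circle.
r = √8 ≈ 2.828.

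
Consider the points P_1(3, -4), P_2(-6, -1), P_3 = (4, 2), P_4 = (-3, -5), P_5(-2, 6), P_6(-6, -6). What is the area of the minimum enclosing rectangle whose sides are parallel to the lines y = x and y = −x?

In coordinates u = x + y, v = x − y the rectangle is axis-aligned; the map (x,y)→(u,v) scales areas by 2.
u-values: -1, -7, 6, -8, 4, -12; range = 6 − (-12) = 18.
v-values: 7, -5, 2, 2, -8, 0; range = 7 − (-8) = 15.
Area = (18 × 15) / 2 = 135.

135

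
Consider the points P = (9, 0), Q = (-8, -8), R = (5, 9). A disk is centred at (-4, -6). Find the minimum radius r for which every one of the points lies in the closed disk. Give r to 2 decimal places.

The required radius is the distance from (-4, -6) to the farthest point.
Squared distances: 205, 20, 306.
Maximum is 306, attained at R.
r = √306 ≈ 17.49.

17.49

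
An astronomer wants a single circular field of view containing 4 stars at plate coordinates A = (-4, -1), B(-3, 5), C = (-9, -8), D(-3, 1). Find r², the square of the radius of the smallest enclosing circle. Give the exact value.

By Welzl's lemma the MEC is supported by two points (diametrically opposite) or three points (on a circumcircle).
The farthest pair is B–C with squared distance 205. The circle on this segment as diameter has centre (-6, -1.5) and r² = 205/4 = 51.25.
Check A: distance² to centre = 4.25 ≤ 51.25, so it lies inside.
All remaining points lie in this disk, and no smaller disk contains both endpoints, so this is the minimum enclosing circle.

51.25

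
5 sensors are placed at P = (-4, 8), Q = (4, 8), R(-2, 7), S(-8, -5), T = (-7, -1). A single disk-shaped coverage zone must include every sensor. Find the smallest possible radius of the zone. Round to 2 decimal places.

8.85

The minimum enclosing circle of a finite set is fixed by two of the points (as a diameter) or three (as a circumcircle).
The farthest pair is Q–S with squared distance 313. The circle on this segment as diameter has centre (-2, 1.5) and r² = 313/4 = 78.25.
Check P: distance² to centre = 46.25 ≤ 78.25, so it lies inside.
All remaining points lie in this disk, and no smaller disk contains both endpoints, so this is the minimum enclosing circle.
r = √(78.25) ≈ 8.85.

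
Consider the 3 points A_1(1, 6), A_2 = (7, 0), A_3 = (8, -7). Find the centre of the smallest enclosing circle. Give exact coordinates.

(4.5, -0.5)

Side lengths²: A_1A_2² = 72, A_1A_3² = 218, A_2A_3² = 50.
Since A_1A_3² = 218 ≥ 72 + 50 = 122, the angle opposite A_1A_3 is not acute, so the smallest enclosing circle has A_1A_3 as diameter.
Centre = midpoint of A_1A_3 = (4.5, -0.5), r² = 218/4 = 54.5.
Centre = (4.5, -0.5).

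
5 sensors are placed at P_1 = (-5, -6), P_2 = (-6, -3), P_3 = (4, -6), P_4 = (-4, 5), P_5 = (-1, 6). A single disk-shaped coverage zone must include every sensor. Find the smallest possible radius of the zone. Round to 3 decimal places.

A smallest enclosing disk is always determined by at most three of the input points on its boundary.
The minimum enclosing circle is determined by three boundary points: P_1, P_3, P_5.
Their circumcentre is (-0.5, -5/6) with r² = 845/18.
The farthest remaining point P_4 is at distance² 833/18 ≤ 845/18.
r = √(845/18) ≈ 6.852.

6.852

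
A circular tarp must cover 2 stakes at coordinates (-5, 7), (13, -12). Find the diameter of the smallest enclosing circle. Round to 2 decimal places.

The smallest circle enclosing two points has them as diameter endpoints.
Centre = midpoint = (4, -2.5); r² = |(-5, 7)−(13, -12)|²/4 = 685/4 = 171.25.
Diameter = 2r = 2√(171.25) ≈ 26.17.

26.17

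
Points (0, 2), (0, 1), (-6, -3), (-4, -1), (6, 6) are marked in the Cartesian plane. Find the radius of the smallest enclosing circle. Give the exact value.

By Welzl's lemma the MEC is supported by two points (diametrically opposite) or three points (on a circumcircle).
The farthest pair is (-6, -3)–(6, 6) with squared distance 225. The circle on this segment as diameter has centre (0, 1.5) and r² = 225/4 = 56.25.
Check (0, 2): distance² to centre = 0.25 ≤ 56.25, so it lies inside.
All remaining points lie in this disk, and no smaller disk contains both endpoints, so this is the minimum enclosing circle.
r = √(56.25) = 7.5.

7.5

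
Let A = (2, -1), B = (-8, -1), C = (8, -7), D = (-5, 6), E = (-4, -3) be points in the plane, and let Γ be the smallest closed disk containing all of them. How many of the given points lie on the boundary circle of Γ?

3

A smallest enclosing disk is always determined by at most three of the input points on its boundary.
The minimum enclosing circle is determined by three boundary points: B, C, D.
Their circumcentre is (1.2, -0.8) with r² = 84.68.
The farthest remaining point E is at distance² 31.88 ≤ 84.68.
The points at distance exactly r from the centre are B, C, D — 3 points.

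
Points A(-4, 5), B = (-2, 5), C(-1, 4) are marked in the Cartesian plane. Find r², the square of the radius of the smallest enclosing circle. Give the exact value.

Side lengths²: AB² = 4, AC² = 10, BC² = 2.
Since AC² = 10 ≥ 4 + 2 = 6, the angle opposite AC is not acute, so the smallest enclosing circle has AC as diameter.
Centre = midpoint of AC = (-2.5, 4.5), r² = 10/4 = 2.5.

2.5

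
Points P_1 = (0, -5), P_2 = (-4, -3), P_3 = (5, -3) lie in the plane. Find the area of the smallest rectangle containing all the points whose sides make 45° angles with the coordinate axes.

In coordinates u = x + y, v = x − y the rectangle is axis-aligned; the map (x,y)→(u,v) scales areas by 2.
u-values: -5, -7, 2; range = 2 − (-7) = 9.
v-values: 5, -1, 8; range = 8 − (-1) = 9.
Area = (9 × 9) / 2 = 40.5.

40.5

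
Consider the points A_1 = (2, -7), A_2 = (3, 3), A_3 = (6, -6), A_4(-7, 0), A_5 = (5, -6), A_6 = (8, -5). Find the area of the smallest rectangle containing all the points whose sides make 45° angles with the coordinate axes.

In coordinates u = x + y, v = x − y the rectangle is axis-aligned; the map (x,y)→(u,v) scales areas by 2.
u-values: -5, 6, 0, -7, -1, 3; range = 6 − (-7) = 13.
v-values: 9, 0, 12, -7, 11, 13; range = 13 − (-7) = 20.
Area = (13 × 20) / 2 = 130.

130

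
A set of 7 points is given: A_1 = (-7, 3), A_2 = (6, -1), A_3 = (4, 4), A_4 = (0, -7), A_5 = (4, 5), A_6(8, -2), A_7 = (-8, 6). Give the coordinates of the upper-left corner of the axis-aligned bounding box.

x-range [-8, 8], y-range [-7, 6].
The upper-left corner is (-8, 6).

(-8, 6)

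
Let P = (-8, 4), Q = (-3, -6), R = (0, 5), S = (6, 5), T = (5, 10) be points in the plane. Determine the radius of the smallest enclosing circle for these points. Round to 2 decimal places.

The minimum enclosing circle is determined by three boundary points: P, Q, T.
Their circumcentre is (0.75, 2.125) with r² = 80.078125.
The farthest remaining point S is at distance² 35.828125 ≤ 80.078125.
r = √(80.078125) ≈ 8.95.

8.95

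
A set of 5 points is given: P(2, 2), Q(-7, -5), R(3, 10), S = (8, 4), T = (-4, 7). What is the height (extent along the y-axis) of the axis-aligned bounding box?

15

max y = 10, min y = -5, so height = 15.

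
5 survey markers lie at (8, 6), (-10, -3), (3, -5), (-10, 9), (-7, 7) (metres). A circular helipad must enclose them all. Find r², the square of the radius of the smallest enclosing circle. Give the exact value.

By Welzl's lemma the MEC is supported by two points (diametrically opposite) or three points (on a circumcircle).
The minimum enclosing circle is determined by three boundary points: (8, 6), (-10, -3), (-10, 9).
Their circumcentre is (-1.75, 3) with r² = 104.0625.
The farthest remaining point (3, -5) is at distance² 86.5625 ≤ 104.0625.

104.0625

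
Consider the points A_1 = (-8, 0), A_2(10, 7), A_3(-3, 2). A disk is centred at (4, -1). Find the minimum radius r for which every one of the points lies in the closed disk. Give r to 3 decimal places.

The required radius is the distance from (4, -1) to the farthest point.
Squared distances: 145, 100, 58.
Maximum is 145, attained at A_1.
r = √145 ≈ 12.042.

12.042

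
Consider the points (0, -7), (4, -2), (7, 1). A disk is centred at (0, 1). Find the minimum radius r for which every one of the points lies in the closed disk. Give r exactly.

8

The required radius is the distance from (0, 1) to the farthest point.
Squared distances: 64, 25, 49.
Maximum is 64, attained at (0, -7).
r = √64 = 8.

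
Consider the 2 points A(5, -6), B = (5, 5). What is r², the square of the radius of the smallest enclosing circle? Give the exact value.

30.25

The smallest circle enclosing two points has them as diameter endpoints.
Centre = midpoint = (5, -0.5); r² = |AB|²/4 = 121/4 = 30.25.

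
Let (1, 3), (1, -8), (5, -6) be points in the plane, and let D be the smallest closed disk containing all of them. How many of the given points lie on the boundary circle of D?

2

Call the three points A, B, C in the order given.
Side lengths²: AB² = 121, AC² = 97, BC² = 20.
Since AB² = 121 ≥ 97 + 20 = 117, the angle opposite AB is not acute, so the smallest enclosing circle has AB as diameter.
Centre = midpoint of AB = (1, -2.5), r² = 121/4 = 30.25.
The points at distance exactly r from the centre are (1, 3), (1, -8) — 2 points.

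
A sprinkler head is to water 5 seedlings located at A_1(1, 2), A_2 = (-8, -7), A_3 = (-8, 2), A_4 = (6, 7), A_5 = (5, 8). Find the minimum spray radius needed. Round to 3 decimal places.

9.925

The farthest pair is A_2–A_5 with squared distance 394. The circle on this segment as diameter has centre (-1.5, 0.5) and r² = 394/4 = 98.5.
Check A_1: distance² to centre = 8.5 ≤ 98.5, so it lies inside.
All remaining points lie in this disk, and no smaller disk contains both endpoints, so this is the minimum enclosing circle.
r = √(98.5) ≈ 9.925.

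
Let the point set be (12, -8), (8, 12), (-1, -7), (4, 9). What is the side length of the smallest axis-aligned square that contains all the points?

20

The bounding box has width 13 and height 20.
An axis-aligned square enclosing the set must have side ≥ max(width, height).
So the minimum side is max(13, 20) = 20.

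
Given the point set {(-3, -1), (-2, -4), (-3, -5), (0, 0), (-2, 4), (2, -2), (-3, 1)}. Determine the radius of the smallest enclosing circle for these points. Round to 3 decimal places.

The minimum enclosing circle is determined by three boundary points: (-3, -5), (-2, 4), (2, -2).
Their circumcentre is (-16/7, -11/21) with r² = 9061/441.
The farthest remaining point (-2, -4) is at distance² 5365/441 ≤ 9061/441.
r = √(9061/441) ≈ 4.533.

4.533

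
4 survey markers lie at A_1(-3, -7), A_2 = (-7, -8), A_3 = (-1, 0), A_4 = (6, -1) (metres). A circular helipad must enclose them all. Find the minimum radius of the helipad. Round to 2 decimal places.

7.38

The minimum enclosing circle of a finite set is fixed by two of the points (as a diameter) or three (as a circumcircle).
The farthest pair is A_2–A_4 with squared distance 218. The circle on this segment as diameter has centre (-0.5, -4.5) and r² = 218/4 = 54.5.
Check A_1: distance² to centre = 12.5 ≤ 54.5, so it lies inside.
All remaining points lie in this disk, and no smaller disk contains both endpoints, so this is the minimum enclosing circle.
r = √(54.5) ≈ 7.38.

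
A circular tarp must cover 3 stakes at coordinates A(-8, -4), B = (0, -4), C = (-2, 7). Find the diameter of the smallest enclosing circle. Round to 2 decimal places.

12.74

Side lengths²: AB² = 64, AC² = 157, BC² = 125.
Since AC² = 157 < 125 + 64 = 189, the triangle is acute, so the smallest enclosing circle is the circumcircle.
Circumcentre = (-4, 21/22), r² = 19625/484.
Diameter = 2r = 2√(19625/484) ≈ 12.74.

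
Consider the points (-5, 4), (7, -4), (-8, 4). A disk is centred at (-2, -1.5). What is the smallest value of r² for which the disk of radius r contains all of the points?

The required radius is the distance from (-2, -1.5) to the farthest point.
Squared distances: 39.25, 87.25, 66.25.
Maximum is 87.25, attained at (7, -4).

87.25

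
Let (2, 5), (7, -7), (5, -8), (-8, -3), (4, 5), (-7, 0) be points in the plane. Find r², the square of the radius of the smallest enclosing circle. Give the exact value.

The minimum enclosing circle of a finite set is fixed by two of the points (as a diameter) or three (as a circumcircle).
The minimum enclosing circle is determined by three boundary points: (7, -7), (-8, -3), (4, 5).
Their circumcentre is (3/14, -65/28) with r² = 53261/784.
The farthest remaining point (-7, 0) is at distance² 45029/784 ≤ 53261/784.

53261/784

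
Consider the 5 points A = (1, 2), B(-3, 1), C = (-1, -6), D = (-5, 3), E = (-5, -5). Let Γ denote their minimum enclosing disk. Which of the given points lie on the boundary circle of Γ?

A, C, D

A smallest enclosing disk is always determined by at most three of the input points on its boundary.
The minimum enclosing circle is determined by three boundary points: A, C, D.
Their circumcentre is (-2.64, -1.34) with r² = 24.4052.
The farthest remaining point E is at distance² 18.9652 ≤ 24.4052.
The points at distance exactly r from the centre are A, C, D — 3 points.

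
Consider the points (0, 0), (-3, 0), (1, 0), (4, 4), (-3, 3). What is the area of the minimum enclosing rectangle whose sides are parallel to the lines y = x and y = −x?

38.5

In coordinates u = x + y, v = x − y the rectangle is axis-aligned; the map (x,y)→(u,v) scales areas by 2.
u-values: 0, -3, 1, 8, 0; range = 8 − (-3) = 11.
v-values: 0, -3, 1, 0, -6; range = 1 − (-6) = 7.
Area = (11 × 7) / 2 = 38.5.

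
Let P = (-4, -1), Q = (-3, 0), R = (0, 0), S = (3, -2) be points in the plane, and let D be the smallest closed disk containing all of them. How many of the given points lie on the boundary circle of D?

By Welzl's lemma the MEC is supported by two points (diametrically opposite) or three points (on a circumcircle).
The farthest pair is P–S with squared distance 50. The circle on this segment as diameter has centre (-0.5, -1.5) and r² = 50/4 = 12.5.
Check Q: distance² to centre = 8.5 ≤ 12.5, so it lies inside.
All remaining points lie in this disk, and no smaller disk contains both endpoints, so this is the minimum enclosing circle.
The points at distance exactly r from the centre are P, S — 2 points.

2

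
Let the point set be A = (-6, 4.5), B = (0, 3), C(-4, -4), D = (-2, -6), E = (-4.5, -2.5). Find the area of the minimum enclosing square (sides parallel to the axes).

The bounding box has width 6 and height 10.5.
An axis-aligned square enclosing the set must have side ≥ max(width, height).
So the minimum side is max(6, 10.5) = 10.5.
Area = 10.5² = 110.25.

110.25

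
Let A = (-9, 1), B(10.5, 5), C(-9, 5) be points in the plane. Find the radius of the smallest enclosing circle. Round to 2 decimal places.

9.95

Side lengths²: AB² = 396.25, AC² = 16, BC² = 380.25.
Since AB² = 396.25 ≥ 380.25 + 16 = 396.25, the angle opposite AB is not acute, so the smallest enclosing circle has AB as diameter.
Centre = midpoint of AB = (0.75, 3), r² = 396.25/4 = 99.0625.
r = √(99.0625) ≈ 9.95.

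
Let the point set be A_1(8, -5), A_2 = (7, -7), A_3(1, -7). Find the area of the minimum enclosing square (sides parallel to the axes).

49

The bounding box has width 7 and height 2.
An axis-aligned square enclosing the set must have side ≥ max(width, height).
So the minimum side is max(7, 2) = 7.
Area = 7² = 49.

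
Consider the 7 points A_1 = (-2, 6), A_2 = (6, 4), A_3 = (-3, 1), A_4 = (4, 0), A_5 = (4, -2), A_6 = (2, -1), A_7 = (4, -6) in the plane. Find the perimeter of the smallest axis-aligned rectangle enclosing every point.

Width = max x − min x = 6 − (-3) = 9.
Height = max y − min y = 6 − (-6) = 12.
Perimeter = 2(9 + 12) = 42.

42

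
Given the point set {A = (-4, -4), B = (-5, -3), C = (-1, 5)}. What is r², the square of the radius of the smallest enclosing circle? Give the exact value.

22.5

Side lengths²: AB² = 2, AC² = 90, BC² = 80.
Since AC² = 90 ≥ 80 + 2 = 82, the angle opposite AC is not acute, so the smallest enclosing circle has AC as diameter.
Centre = midpoint of AC = (-2.5, 0.5), r² = 90/4 = 22.5.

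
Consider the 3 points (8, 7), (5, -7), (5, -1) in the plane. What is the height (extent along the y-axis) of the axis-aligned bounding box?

max y = 7, min y = -7, so height = 14.

14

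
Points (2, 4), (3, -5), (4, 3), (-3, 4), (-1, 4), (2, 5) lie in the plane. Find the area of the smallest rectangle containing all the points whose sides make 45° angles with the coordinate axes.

67.5

In coordinates u = x + y, v = x − y the rectangle is axis-aligned; the map (x,y)→(u,v) scales areas by 2.
u-values: 6, -2, 7, 1, 3, 7; range = 7 − (-2) = 9.
v-values: -2, 8, 1, -7, -5, -3; range = 8 − (-7) = 15.
Area = (9 × 15) / 2 = 67.5.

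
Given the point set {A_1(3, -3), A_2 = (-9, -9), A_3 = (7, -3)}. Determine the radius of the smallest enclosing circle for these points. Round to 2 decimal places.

Side lengths²: A_1A_2² = 180, A_1A_3² = 16, A_2A_3² = 292.
Since A_2A_3² = 292 ≥ 180 + 16 = 196, the angle opposite A_2A_3 is not acute, so the smallest enclosing circle has A_2A_3 as diameter.
Centre = midpoint of A_2A_3 = (-1, -6), r² = 292/4 = 73.
r = √73 ≈ 8.54.

8.54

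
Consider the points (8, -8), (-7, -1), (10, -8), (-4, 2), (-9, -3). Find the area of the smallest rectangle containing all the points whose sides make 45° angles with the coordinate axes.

168

In coordinates u = x + y, v = x − y the rectangle is axis-aligned; the map (x,y)→(u,v) scales areas by 2.
u-values: 0, -8, 2, -2, -12; range = 2 − (-12) = 14.
v-values: 16, -6, 18, -6, -6; range = 18 − (-6) = 24.
Area = (14 × 24) / 2 = 168.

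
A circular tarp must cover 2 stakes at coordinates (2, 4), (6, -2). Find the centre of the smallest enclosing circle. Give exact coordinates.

The smallest circle enclosing two points has them as diameter endpoints.
Centre = midpoint = (4, 1); r² = |(2, 4)−(6, -2)|²/4 = 52/4 = 13.
Centre = (4, 1).

(4, 1)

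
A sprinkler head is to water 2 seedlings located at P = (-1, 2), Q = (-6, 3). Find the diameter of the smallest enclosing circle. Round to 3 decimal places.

5.099

The smallest circle enclosing two points has them as diameter endpoints.
Centre = midpoint = (-3.5, 2.5); r² = |PQ|²/4 = 26/4 = 6.5.
Diameter = 2r = 2√(6.5) ≈ 5.099.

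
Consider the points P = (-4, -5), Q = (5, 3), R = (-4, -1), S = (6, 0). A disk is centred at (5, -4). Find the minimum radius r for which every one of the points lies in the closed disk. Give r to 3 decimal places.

9.487

The required radius is the distance from (5, -4) to the farthest point.
Squared distances: 82, 49, 90, 17.
Maximum is 90, attained at R.
r = √90 ≈ 9.487.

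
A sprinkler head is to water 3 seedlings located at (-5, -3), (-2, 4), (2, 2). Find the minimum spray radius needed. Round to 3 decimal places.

4.309

Call the three points A, B, C in the order given.
Side lengths²: AB² = 58, AC² = 74, BC² = 20.
Since AC² = 74 < 58 + 20 = 78, the triangle is acute, so the smallest enclosing circle is the circumcircle.
Circumcentre = (-28/17, -5/17), r² = 5365/289.
r = √(5365/289) ≈ 4.309.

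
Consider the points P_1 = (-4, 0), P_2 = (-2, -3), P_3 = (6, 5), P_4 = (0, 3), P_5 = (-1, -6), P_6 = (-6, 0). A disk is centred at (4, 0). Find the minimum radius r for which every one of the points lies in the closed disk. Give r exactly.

10

The required radius is the distance from (4, 0) to the farthest point.
Squared distances: 64, 45, 29, 25, 61, 100.
Maximum is 100, attained at P_6.
r = √100 = 10.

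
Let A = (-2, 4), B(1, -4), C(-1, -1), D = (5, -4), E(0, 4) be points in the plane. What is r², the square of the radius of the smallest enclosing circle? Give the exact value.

A smallest enclosing disk is always determined by at most three of the input points on its boundary.
The farthest pair is A–D with squared distance 113. The circle on this segment as diameter has centre (1.5, 0) and r² = 113/4 = 28.25.
Check B: distance² to centre = 16.25 ≤ 28.25, so it lies inside.
All remaining points lie in this disk, and no smaller disk contains both endpoints, so this is the minimum enclosing circle.

28.25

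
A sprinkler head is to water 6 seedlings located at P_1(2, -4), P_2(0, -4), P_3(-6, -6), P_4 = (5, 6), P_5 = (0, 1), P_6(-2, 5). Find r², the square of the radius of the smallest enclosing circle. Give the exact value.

By Welzl's lemma the MEC is supported by two points (diametrically opposite) or three points (on a circumcircle).
The farthest pair is P_3–P_4 with squared distance 265. The circle on this segment as diameter has centre (-0.5, 0) and r² = 265/4 = 66.25.
Check P_1: distance² to centre = 22.25 ≤ 66.25, so it lies inside.
All remaining points lie in this disk, and no smaller disk contains both endpoints, so this is the minimum enclosing circle.

66.25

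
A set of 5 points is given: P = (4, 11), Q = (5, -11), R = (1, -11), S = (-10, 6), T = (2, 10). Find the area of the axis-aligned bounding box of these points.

330

x ranges over [-10, 5], width 15.
y ranges over [-11, 11], height 22.
Area = 15 × 22 = 330.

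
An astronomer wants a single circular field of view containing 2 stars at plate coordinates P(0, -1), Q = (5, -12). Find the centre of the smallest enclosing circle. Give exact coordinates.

The smallest circle enclosing two points has them as diameter endpoints.
Centre = midpoint = (2.5, -6.5); r² = |PQ|²/4 = 146/4 = 36.5.
Centre = (2.5, -6.5).

(2.5, -6.5)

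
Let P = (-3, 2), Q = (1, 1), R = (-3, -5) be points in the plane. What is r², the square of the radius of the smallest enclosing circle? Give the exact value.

13.8125

Side lengths²: PQ² = 17, PR² = 49, QR² = 52.
Since QR² = 52 < 49 + 17 = 66, the triangle is acute, so the smallest enclosing circle is the circumcircle.
Circumcentre = (-1.75, -1.5), r² = 13.8125.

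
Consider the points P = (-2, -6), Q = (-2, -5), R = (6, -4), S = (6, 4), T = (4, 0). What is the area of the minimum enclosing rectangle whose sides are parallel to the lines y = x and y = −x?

72

In coordinates u = x + y, v = x − y the rectangle is axis-aligned; the map (x,y)→(u,v) scales areas by 2.
u-values: -8, -7, 2, 10, 4; range = 10 − (-8) = 18.
v-values: 4, 3, 10, 2, 4; range = 10 − 2 = 8.
Area = (18 × 8) / 2 = 72.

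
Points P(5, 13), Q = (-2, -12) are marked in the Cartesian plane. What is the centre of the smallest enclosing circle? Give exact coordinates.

(1.5, 0.5)

The smallest circle enclosing two points has them as diameter endpoints.
Centre = midpoint = (1.5, 0.5); r² = |PQ|²/4 = 674/4 = 168.5.
Centre = (1.5, 0.5).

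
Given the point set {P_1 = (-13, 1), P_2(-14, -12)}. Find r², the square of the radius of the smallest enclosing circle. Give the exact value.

42.5

The smallest circle enclosing two points has them as diameter endpoints.
Centre = midpoint = (-13.5, -5.5); r² = |P_1P_2|²/4 = 170/4 = 42.5.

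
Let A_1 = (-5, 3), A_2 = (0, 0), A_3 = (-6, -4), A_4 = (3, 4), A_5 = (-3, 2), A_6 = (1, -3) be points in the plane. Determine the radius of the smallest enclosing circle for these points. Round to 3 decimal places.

6.021

The minimum enclosing circle of a finite set is fixed by two of the points (as a diameter) or three (as a circumcircle).
The farthest pair is A_3–A_4 with squared distance 145. The circle on this segment as diameter has centre (-1.5, 0) and r² = 145/4 = 36.25.
Check A_1: distance² to centre = 21.25 ≤ 36.25, so it lies inside.
All remaining points lie in this disk, and no smaller disk contains both endpoints, so this is the minimum enclosing circle.
r = √(36.25) ≈ 6.021.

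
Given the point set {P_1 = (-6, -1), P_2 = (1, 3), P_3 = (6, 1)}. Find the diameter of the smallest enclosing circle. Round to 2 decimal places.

Side lengths²: P_1P_2² = 65, P_1P_3² = 148, P_2P_3² = 29.
Since P_1P_3² = 148 ≥ 65 + 29 = 94, the angle opposite P_1P_3 is not acute, so the smallest enclosing circle has P_1P_3 as diameter.
Centre = midpoint of P_1P_3 = (0, 0), r² = 148/4 = 37.
Diameter = 2r = 2√37 ≈ 12.17.

12.17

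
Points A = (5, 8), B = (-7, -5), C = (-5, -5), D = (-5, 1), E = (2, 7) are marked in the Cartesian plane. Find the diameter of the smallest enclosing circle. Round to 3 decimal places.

The minimum enclosing circle of a finite set is fixed by two of the points (as a diameter) or three (as a circumcircle).
The farthest pair is A–B with squared distance 313. The circle on this segment as diameter has centre (-1, 1.5) and r² = 313/4 = 78.25.
Check C: distance² to centre = 58.25 ≤ 78.25, so it lies inside.
All remaining points lie in this disk, and no smaller disk contains both endpoints, so this is the minimum enclosing circle.
Diameter = 2r = 2√(78.25) ≈ 17.692.

17.692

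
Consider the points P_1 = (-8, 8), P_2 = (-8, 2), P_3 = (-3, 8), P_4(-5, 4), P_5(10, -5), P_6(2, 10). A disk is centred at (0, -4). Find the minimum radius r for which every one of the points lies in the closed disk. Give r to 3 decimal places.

The required radius is the distance from (0, -4) to the farthest point.
Squared distances: 208, 100, 153, 89, 101, 200.
Maximum is 208, attained at P_1.
r = √208 ≈ 14.422.

14.422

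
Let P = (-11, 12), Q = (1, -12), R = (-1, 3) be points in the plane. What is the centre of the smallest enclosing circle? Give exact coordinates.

(-5, 0)

Side lengths²: PQ² = 720, PR² = 181, QR² = 229.
Since PQ² = 720 ≥ 229 + 181 = 410, the angle opposite PQ is not acute, so the smallest enclosing circle has PQ as diameter.
Centre = midpoint of PQ = (-5, 0), r² = 720/4 = 180.
Centre = (-5, 0).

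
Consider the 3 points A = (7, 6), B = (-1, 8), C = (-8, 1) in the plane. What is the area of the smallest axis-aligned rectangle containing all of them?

x ranges over [-8, 7], width 15.
y ranges over [1, 8], height 7.
Area = 15 × 7 = 105.

105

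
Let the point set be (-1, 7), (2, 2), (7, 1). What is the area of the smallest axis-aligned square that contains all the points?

The bounding box has width 8 and height 6.
An axis-aligned square enclosing the set must have side ≥ max(width, height).
So the minimum side is max(8, 6) = 8.
Area = 8² = 64.

64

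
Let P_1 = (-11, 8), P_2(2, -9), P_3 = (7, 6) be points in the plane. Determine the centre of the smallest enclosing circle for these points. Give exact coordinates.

Side lengths²: P_1P_2² = 458, P_1P_3² = 328, P_2P_3² = 250.
Since P_1P_2² = 458 < 328 + 250 = 578, the triangle is acute, so the smallest enclosing circle is the circumcircle.
Circumcentre = (-75/28, 25/28), r² = 46945/392.
Centre = (-75/28, 25/28).

(-75/28, 25/28)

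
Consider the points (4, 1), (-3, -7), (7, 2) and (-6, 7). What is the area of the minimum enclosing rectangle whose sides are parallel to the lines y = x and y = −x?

In coordinates u = x + y, v = x − y the rectangle is axis-aligned; the map (x,y)→(u,v) scales areas by 2.
u-values: 5, -10, 9, 1; range = 9 − (-10) = 19.
v-values: 3, 4, 5, -13; range = 5 − (-13) = 18.
Area = (19 × 18) / 2 = 171.

171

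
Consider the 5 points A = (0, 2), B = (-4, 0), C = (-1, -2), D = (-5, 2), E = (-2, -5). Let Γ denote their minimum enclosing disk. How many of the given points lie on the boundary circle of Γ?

3

The minimum enclosing circle of a finite set is fixed by two of the points (as a diameter) or three (as a circumcircle).
The minimum enclosing circle is determined by three boundary points: A, D, E.
Their circumcentre is (-2.5, -15/14) with r² = 1537/98.
The farthest remaining point B is at distance² 333/98 ≤ 1537/98.
The points at distance exactly r from the centre are A, D, E — 3 points.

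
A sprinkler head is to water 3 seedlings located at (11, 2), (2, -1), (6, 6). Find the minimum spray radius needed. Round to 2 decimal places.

Call the three points A, B, C in the order given.
Side lengths²: AB² = 90, AC² = 41, BC² = 65.
Since AB² = 90 < 65 + 41 = 106, the triangle is acute, so the smallest enclosing circle is the circumcircle.
Circumcentre = (213/34, 41/34), r² = 13325/578.
r = √(13325/578) ≈ 4.80.

4.80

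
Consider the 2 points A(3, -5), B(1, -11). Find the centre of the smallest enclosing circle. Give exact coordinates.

(2, -8)

The smallest circle enclosing two points has them as diameter endpoints.
Centre = midpoint = (2, -8); r² = |AB|²/4 = 40/4 = 10.
Centre = (2, -8).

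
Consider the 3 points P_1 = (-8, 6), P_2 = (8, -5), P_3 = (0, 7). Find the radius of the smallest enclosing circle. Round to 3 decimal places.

Side lengths²: P_1P_2² = 377, P_1P_3² = 65, P_2P_3² = 208.
Since P_1P_2² = 377 ≥ 208 + 65 = 273, the angle opposite P_1P_2 is not acute, so the smallest enclosing circle has P_1P_2 as diameter.
Centre = midpoint of P_1P_2 = (0, 0.5), r² = 377/4 = 94.25.
r = √(94.25) ≈ 9.708.

9.708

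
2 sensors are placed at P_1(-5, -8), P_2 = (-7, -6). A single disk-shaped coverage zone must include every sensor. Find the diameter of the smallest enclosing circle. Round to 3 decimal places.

2.828

The smallest circle enclosing two points has them as diameter endpoints.
Centre = midpoint = (-6, -7); r² = |P_1P_2|²/4 = 8/4 = 2.
Diameter = 2r = 2√2 ≈ 2.828.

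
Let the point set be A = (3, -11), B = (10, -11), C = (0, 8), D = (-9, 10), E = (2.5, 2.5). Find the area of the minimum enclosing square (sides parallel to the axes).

441

The bounding box has width 19 and height 21.
An axis-aligned square enclosing the set must have side ≥ max(width, height).
So the minimum side is max(19, 21) = 21.
Area = 21² = 441.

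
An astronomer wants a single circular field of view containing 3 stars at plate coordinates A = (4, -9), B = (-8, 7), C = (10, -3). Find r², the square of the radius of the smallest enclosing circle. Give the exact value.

5300/49

Side lengths²: AB² = 400, AC² = 72, BC² = 424.
Since BC² = 424 < 400 + 72 = 472, the triangle is acute, so the smallest enclosing circle is the circumcircle.
Circumcentre = (2/7, 5/7), r² = 5300/49.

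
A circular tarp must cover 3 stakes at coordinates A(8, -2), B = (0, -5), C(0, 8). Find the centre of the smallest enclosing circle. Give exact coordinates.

Side lengths²: AB² = 73, AC² = 164, BC² = 169.
Since BC² = 169 < 164 + 73 = 237, the triangle is acute, so the smallest enclosing circle is the circumcircle.
Circumcentre = (2.125, 1.5), r² = 46.765625.
Centre = (2.125, 1.5).

(2.125, 1.5)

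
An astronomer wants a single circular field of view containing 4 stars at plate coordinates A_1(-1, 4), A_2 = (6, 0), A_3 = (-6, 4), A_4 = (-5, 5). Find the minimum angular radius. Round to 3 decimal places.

The minimum enclosing circle of a finite set is fixed by two of the points (as a diameter) or three (as a circumcircle).
The farthest pair is A_2–A_3 with squared distance 160. The circle on this segment as diameter has centre (0, 2) and r² = 160/4 = 40.
Check A_1: distance² to centre = 5 ≤ 40, so it lies inside.
All remaining points lie in this disk, and no smaller disk contains both endpoints, so this is the minimum enclosing circle.
r = √40 ≈ 6.325.

6.325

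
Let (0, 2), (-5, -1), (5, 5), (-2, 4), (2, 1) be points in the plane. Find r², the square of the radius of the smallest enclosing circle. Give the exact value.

34

A smallest enclosing disk is always determined by at most three of the input points on its boundary.
The farthest pair is (-5, -1)–(5, 5) with squared distance 136. The circle on this segment as diameter has centre (0, 2) and r² = 136/4 = 34.
Check (0, 2): distance² to centre = 0 ≤ 34, so it lies inside.
All remaining points lie in this disk, and no smaller disk contains both endpoints, so this is the minimum enclosing circle.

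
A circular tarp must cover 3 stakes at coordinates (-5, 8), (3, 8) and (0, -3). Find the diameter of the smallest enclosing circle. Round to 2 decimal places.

12.52

Call the three points A, B, C in the order given.
Side lengths²: AB² = 64, AC² = 146, BC² = 130.
Since AC² = 146 < 130 + 64 = 194, the triangle is acute, so the smallest enclosing circle is the circumcircle.
Circumcentre = (-1, 35/11), r² = 4745/121.
Diameter = 2r = 2√(4745/121) ≈ 12.52.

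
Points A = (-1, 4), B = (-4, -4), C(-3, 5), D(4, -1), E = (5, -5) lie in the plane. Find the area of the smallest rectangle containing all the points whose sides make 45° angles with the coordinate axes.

99

In coordinates u = x + y, v = x − y the rectangle is axis-aligned; the map (x,y)→(u,v) scales areas by 2.
u-values: 3, -8, 2, 3, 0; range = 3 − (-8) = 11.
v-values: -5, 0, -8, 5, 10; range = 10 − (-8) = 18.
Area = (11 × 18) / 2 = 99.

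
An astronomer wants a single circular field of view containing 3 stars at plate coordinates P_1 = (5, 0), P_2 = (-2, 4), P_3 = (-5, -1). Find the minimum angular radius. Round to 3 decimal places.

5.025

Side lengths²: P_1P_2² = 65, P_1P_3² = 101, P_2P_3² = 34.
Since P_1P_3² = 101 ≥ 65 + 34 = 99, the angle opposite P_1P_3 is not acute, so the smallest enclosing circle has P_1P_3 as diameter.
Centre = midpoint of P_1P_3 = (0, -0.5), r² = 101/4 = 25.25.
r = √(25.25) ≈ 5.025.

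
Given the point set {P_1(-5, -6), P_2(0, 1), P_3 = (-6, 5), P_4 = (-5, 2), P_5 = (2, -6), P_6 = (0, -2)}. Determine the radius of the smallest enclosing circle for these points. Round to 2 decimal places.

6.80

The minimum enclosing circle of a finite set is fixed by two of the points (as a diameter) or three (as a circumcircle).
The farthest pair is P_3–P_5 with squared distance 185. The circle on this segment as diameter has centre (-2, -0.5) and r² = 185/4 = 46.25.
Check P_1: distance² to centre = 39.25 ≤ 46.25, so it lies inside.
All remaining points lie in this disk, and no smaller disk contains both endpoints, so this is the minimum enclosing circle.
r = √(46.25) ≈ 6.80.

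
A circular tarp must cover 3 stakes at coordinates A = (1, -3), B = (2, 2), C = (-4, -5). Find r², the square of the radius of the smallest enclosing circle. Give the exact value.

Side lengths²: AB² = 26, AC² = 29, BC² = 85.
Since BC² = 85 ≥ 29 + 26 = 55, the angle opposite BC is not acute, so the smallest enclosing circle has BC as diameter.
Centre = midpoint of BC = (-1, -1.5), r² = 85/4 = 21.25.

21.25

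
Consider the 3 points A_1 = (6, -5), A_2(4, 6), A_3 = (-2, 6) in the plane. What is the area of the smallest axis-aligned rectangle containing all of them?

x ranges over [-2, 6], width 8.
y ranges over [-5, 6], height 11.
Area = 8 × 11 = 88.

88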